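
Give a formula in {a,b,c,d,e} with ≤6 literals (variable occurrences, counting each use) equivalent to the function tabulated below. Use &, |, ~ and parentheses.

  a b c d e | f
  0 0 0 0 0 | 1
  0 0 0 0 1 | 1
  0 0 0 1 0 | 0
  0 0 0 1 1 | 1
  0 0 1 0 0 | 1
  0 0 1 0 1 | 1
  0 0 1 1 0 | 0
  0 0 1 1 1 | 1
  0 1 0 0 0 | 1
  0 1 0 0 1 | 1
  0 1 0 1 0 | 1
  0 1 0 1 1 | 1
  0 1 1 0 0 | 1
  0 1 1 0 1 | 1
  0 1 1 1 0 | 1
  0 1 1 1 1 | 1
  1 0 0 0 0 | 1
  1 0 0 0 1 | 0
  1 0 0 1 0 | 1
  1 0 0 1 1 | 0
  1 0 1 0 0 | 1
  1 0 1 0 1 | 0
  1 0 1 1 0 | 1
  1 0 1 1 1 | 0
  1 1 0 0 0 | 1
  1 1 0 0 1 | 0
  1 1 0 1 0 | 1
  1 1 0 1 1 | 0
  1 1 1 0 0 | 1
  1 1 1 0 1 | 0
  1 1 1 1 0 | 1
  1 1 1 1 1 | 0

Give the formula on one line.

((~e & ((a | b) | ~d)) | (~a & e))

  ~e = 10101010101010101010101010101010
  (a | b) = 00000000111111111111111111111111
  ~d = 11001100110011001100110011001100
  ((a | b) | ~d) = 11001100111111111111111111111111
  (~e & ((a | b) | ~d)) = 10001000101010101010101010101010
  ~a = 11111111111111110000000000000000
  (~a & e) = 01010101010101010000000000000000
  ((~e & ((a | b) | ~d)) | (~a & e)) = 11011101111111111010101010101010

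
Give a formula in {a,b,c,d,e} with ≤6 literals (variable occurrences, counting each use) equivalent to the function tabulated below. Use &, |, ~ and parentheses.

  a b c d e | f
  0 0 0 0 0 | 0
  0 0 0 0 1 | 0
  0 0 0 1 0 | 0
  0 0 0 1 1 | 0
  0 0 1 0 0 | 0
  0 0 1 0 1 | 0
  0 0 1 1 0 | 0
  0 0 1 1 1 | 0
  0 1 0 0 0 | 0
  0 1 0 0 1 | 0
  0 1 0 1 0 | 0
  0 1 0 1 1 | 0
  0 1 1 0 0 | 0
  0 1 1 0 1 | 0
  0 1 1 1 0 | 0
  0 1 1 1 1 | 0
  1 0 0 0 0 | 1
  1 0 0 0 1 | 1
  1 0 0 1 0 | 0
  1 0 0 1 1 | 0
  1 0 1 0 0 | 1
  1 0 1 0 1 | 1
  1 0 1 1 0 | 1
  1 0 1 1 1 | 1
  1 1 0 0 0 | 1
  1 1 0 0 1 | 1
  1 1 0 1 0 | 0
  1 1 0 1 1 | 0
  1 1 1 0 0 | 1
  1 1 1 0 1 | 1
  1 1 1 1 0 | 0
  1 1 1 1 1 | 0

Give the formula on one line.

  ~d = 11001100110011001100110011001100
  (b & ~d) = 00000000110011000000000011001100
  ~b = 11111111000000001111111100000000
  ((b & ~d) | ~b) = 11111111110011001111111111001100
  (c & ((b & ~d) | ~b)) = 00001111000011000000111100001100
  (~d | (c & ((b & ~d) | ~b))) = 11001111110011001100111111001100
  ((~d | (c & ((b & ~d) | ~b))) & a) = 00000000000000001100111111001100

((~d | (c & ((b & ~d) | ~b))) & a)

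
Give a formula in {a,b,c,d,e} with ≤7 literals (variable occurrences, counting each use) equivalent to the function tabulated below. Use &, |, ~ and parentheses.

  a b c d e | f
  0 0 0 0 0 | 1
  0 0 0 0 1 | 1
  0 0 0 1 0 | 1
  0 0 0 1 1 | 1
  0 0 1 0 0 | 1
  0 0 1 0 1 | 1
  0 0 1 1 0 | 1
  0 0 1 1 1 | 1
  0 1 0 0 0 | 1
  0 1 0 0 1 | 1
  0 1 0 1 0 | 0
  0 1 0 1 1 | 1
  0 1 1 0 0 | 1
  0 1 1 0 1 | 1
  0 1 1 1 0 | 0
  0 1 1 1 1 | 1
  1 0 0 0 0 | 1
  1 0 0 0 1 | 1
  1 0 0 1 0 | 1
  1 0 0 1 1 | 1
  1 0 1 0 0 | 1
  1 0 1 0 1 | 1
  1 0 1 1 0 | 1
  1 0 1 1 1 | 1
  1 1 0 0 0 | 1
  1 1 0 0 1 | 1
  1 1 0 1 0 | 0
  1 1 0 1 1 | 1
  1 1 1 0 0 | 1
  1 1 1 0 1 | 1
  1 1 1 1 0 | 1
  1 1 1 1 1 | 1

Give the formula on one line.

((a & (c | e)) | (~d | (~b | e)))

  (c | e) = 01011111010111110101111101011111
  (a & (c | e)) = 00000000000000000101111101011111
  ~d = 11001100110011001100110011001100
  ~b = 11111111000000001111111100000000
  (~b | e) = 11111111010101011111111101010101
  (~d | (~b | e)) = 11111111110111011111111111011101
  ((a & (c | e)) | (~d | (~b | e))) = 11111111110111011111111111011111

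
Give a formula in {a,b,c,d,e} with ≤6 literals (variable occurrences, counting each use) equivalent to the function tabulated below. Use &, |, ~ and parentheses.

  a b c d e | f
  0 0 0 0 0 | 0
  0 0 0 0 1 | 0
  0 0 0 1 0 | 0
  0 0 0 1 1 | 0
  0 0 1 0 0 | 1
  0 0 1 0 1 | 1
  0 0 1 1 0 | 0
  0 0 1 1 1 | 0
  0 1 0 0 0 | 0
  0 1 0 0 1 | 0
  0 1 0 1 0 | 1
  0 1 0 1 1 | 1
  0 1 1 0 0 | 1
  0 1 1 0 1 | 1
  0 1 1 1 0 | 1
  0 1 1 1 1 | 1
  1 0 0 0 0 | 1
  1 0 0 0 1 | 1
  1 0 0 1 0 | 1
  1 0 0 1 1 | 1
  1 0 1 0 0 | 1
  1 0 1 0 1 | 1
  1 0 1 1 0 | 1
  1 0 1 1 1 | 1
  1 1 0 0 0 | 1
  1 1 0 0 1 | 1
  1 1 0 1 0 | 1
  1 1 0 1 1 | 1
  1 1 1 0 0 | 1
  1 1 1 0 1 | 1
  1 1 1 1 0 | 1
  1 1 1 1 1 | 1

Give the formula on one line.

  ~d = 11001100110011001100110011001100
  (~d & c) = 00001100000011000000110000001100
  (b & d) = 00000000001100110000000000110011
  ~a = 11111111111111110000000000000000
  ((b & d) & ~a) = 00000000001100110000000000000000
  (a | ((b & d) & ~a)) = 00000000001100111111111111111111
  ((~d & c) | (a | ((b & d) & ~a))) = 00001100001111111111111111111111

((~d & c) | (a | ((b & d) & ~a)))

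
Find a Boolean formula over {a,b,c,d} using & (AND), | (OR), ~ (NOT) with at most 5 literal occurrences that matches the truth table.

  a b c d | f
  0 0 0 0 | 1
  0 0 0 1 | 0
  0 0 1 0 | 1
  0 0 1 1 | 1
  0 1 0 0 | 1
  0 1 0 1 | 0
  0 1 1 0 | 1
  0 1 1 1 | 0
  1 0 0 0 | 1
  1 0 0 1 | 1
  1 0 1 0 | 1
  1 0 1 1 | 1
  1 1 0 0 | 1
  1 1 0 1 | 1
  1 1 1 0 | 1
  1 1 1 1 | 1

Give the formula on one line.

  ~b = 1111000011110000
  (~b & c) = 0011000000110000
  (a | (~b & c)) = 0011000011111111
  ~d = 1010101010101010
  ((a | (~b & c)) | ~d) = 1011101011111111

((a | (~b & c)) | ~d)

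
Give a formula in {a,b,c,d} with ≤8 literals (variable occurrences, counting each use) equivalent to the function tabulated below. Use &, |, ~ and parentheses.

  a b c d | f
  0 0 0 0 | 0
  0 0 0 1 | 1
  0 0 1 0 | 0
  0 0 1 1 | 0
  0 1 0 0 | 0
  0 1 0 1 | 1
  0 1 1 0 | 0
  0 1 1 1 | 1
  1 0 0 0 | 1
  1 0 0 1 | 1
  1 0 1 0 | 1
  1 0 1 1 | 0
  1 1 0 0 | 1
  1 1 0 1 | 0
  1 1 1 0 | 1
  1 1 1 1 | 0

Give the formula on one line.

  ~d = 1010101010101010
  (a & ~d) = 0000000010101010
  ~a = 1111111100000000
  (~a & b) = 0000111100000000
  ((~a & b) & d) = 0000010100000000
  ~b = 1111000011110000
  ~c = 1100110011001100
  (d & ~c) = 0100010001000100
  (~b & (d & ~c)) = 0100000001000000
  (((~a & b) & d) | (~b & (d & ~c))) = 0100010101000000
  ((a & ~d) | (((~a & b) & d) | (~b & (d & ~c)))) = 0100010111101010

((a & ~d) | (((~a & b) & d) | (~b & (d & ~c))))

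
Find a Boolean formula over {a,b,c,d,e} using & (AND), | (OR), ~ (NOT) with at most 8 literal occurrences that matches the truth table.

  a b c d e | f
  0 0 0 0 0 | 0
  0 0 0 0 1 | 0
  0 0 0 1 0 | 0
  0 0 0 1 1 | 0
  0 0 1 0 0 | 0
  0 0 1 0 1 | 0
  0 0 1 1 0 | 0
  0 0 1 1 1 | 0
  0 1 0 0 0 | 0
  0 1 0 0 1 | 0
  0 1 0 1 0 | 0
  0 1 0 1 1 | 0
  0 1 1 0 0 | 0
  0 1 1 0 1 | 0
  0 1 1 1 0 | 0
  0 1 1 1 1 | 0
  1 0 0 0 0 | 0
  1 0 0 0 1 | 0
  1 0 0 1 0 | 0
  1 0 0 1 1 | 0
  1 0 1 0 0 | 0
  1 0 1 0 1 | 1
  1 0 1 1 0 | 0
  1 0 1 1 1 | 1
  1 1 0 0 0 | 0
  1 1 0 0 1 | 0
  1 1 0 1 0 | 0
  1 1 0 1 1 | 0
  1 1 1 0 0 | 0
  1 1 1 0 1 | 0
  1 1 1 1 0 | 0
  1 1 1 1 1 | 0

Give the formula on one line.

  ~b = 11111111000000001111111100000000
  (c & ~b) = 00001111000000000000111100000000
  ((c & ~b) & a) = 00000000000000000000111100000000
  (c & e) = 00000101000001010000010100000101
  (((c & ~b) & a) & (c & e)) = 00000000000000000000010100000000

(((c & ~b) & a) & (c & e))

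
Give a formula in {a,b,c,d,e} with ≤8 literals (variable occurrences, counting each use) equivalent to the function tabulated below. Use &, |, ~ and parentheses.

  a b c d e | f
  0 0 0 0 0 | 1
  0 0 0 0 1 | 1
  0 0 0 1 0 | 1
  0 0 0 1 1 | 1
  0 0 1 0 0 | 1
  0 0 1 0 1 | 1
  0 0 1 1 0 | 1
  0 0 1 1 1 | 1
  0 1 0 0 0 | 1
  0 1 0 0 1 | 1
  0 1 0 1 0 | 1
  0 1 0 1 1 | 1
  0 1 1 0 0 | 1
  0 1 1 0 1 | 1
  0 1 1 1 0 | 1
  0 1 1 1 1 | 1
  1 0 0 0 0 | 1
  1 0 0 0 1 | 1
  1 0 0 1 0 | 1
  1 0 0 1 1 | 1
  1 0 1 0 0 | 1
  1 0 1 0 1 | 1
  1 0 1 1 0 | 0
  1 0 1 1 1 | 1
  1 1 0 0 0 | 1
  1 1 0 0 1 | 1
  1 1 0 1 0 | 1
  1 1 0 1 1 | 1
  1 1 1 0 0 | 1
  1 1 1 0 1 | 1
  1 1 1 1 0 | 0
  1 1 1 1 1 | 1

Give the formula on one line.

  ~c = 11110000111100001111000011110000
  (~c & d) = 00110000001100000011000000110000
  ~d = 11001100110011001100110011001100
  ((~c & d) | ~d) = 11111100111111001111110011111100
  ~e = 10101010101010101010101010101010
  ~a = 11111111111111110000000000000000
  (~a & d) = 00110011001100110000000000000000
  (~e & (~a & d)) = 00100010001000100000000000000000
  ((~e & (~a & d)) | e) = 01110111011101110101010101010101
  (((~e & (~a & d)) | e) | ~a) = 11111111111111110101010101010101
  (((~c & d) | ~d) | (((~e & (~a & d)) | e) | ~a)) = 11111111111111111111110111111101

(((~c & d) | ~d) | (((~e & (~a & d)) | e) | ~a))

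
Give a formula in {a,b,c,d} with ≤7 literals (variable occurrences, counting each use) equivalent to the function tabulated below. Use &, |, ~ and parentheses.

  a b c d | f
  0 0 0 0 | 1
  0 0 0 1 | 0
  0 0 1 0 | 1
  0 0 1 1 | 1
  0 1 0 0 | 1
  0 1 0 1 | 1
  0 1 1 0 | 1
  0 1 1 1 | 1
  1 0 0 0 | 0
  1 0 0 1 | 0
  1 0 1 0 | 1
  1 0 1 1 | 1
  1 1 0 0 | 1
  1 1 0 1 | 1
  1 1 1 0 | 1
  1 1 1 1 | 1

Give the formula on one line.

  ~d = 1010101010101010
  ~a = 1111111100000000
  (~d & ~a) = 1010101000000000
  (b | c) = 0011111100111111
  ((~d & ~a) | (b | c)) = 1011111100111111

((~d & ~a) | (b | c))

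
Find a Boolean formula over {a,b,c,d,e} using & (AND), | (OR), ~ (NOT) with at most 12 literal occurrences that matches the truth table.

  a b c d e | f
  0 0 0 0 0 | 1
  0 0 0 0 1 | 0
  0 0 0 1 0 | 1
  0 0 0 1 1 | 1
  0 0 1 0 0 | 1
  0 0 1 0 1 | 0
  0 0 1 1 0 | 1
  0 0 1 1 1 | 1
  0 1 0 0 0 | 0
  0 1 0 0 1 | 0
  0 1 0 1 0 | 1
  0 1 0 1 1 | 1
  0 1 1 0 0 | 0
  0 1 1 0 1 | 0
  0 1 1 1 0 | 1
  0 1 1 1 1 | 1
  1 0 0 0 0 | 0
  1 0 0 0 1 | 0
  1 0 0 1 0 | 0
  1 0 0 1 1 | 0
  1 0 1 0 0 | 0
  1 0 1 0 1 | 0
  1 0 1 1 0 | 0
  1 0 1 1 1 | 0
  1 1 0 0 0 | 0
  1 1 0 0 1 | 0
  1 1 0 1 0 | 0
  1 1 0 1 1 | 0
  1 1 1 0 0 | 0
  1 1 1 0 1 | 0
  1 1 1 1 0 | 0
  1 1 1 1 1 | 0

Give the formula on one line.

  ~a = 11111111111111110000000000000000
  (d & ~a) = 00110011001100110000000000000000
  ~b = 11111111000000001111111100000000
  (b & d) = 00000000001100110000000000110011
  ~d = 11001100110011001100110011001100
  ((b & d) | ~d) = 11001100111111111100110011111111
  (~b & ((b & d) | ~d)) = 11001100000000001100110000000000
  ~e = 10101010101010101010101010101010
  (~a & ~e) = 10101010101010100000000000000000
  (~d & (~a & ~e)) = 10001000100010000000000000000000
  ((~b & ((b & d) | ~d)) & (~d & (~a & ~e))) = 10001000000000000000000000000000
  ((d & ~a) | ((~b & ((b & d) | ~d)) & (~d & (~a & ~e)))) = 10111011001100110000000000000000

((d & ~a) | ((~b & ((b & d) | ~d)) & (~d & (~a & ~e))))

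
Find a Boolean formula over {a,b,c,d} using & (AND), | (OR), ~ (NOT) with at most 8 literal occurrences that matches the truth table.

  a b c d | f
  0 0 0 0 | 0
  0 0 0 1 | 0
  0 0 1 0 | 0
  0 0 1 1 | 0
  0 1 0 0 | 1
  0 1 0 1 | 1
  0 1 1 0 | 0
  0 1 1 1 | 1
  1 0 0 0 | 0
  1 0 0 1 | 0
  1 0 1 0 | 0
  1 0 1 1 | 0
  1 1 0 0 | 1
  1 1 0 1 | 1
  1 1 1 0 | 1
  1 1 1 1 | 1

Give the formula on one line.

  (a & c) = 0000000000110011
  ~c = 1100110011001100
  (d | ~c) = 1101110111011101
  (b | c) = 0011111100111111
  ((d | ~c) & (b | c)) = 0001110100011101
  ((a & c) | ((d | ~c) & (b | c))) = 0001110100111111
  (b & ((a & c) | ((d | ~c) & (b | c)))) = 0000110100001111

(b & ((a & c) | ((d | ~c) & (b | c))))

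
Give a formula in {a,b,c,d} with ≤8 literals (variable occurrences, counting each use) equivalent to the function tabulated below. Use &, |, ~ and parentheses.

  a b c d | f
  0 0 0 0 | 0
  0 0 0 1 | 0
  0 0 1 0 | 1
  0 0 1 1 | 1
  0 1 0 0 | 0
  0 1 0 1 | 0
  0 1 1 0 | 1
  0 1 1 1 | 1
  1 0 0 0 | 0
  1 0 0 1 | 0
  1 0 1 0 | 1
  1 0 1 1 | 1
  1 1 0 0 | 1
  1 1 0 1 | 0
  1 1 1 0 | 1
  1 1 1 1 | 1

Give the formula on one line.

(((~c & (~a | b)) & (~d & (a & b))) | c)

  ~c = 1100110011001100
  ~a = 1111111100000000
  (~a | b) = 1111111100001111
  (~c & (~a | b)) = 1100110000001100
  ~d = 1010101010101010
  (a & b) = 0000000000001111
  (~d & (a & b)) = 0000000000001010
  ((~c & (~a | b)) & (~d & (a & b))) = 0000000000001000
  (((~c & (~a | b)) & (~d & (a & b))) | c) = 0011001100111011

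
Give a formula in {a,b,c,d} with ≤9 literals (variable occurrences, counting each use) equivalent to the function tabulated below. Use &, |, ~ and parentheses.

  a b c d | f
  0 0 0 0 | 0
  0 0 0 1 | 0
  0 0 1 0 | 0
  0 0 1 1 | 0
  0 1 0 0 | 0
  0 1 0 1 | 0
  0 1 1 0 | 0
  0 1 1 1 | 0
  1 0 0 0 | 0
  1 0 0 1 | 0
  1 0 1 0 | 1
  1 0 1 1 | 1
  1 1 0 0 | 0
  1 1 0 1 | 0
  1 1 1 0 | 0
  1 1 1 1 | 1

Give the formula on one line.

(((b & (~a | ((~a & ~b) | (d | ~c)))) | ~b) & (c & a))

  ~a = 1111111100000000
  ~b = 1111000011110000
  (~a & ~b) = 1111000000000000
  ~c = 1100110011001100
  (d | ~c) = 1101110111011101
  ((~a & ~b) | (d | ~c)) = 1111110111011101
  (~a | ((~a & ~b) | (d | ~c))) = 1111111111011101
  (b & (~a | ((~a & ~b) | (d | ~c)))) = 0000111100001101
  ((b & (~a | ((~a & ~b) | (d | ~c)))) | ~b) = 1111111111111101
  (c & a) = 0000000000110011
  (((b & (~a | ((~a & ~b) | (d | ~c)))) | ~b) & (c & a)) = 0000000000110001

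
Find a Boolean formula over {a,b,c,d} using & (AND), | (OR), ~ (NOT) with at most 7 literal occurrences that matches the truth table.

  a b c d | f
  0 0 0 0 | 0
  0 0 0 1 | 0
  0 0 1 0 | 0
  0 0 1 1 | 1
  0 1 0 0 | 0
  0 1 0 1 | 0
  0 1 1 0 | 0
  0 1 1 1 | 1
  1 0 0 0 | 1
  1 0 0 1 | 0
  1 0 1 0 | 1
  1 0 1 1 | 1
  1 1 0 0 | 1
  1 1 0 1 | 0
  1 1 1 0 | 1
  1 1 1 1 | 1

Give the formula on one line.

  (a | d) = 0101010111111111
  ~d = 1010101010101010
  (~d | c) = 1011101110111011
  ((a | d) & (~d | c)) = 0001000110111011

((a | d) & (~d | c))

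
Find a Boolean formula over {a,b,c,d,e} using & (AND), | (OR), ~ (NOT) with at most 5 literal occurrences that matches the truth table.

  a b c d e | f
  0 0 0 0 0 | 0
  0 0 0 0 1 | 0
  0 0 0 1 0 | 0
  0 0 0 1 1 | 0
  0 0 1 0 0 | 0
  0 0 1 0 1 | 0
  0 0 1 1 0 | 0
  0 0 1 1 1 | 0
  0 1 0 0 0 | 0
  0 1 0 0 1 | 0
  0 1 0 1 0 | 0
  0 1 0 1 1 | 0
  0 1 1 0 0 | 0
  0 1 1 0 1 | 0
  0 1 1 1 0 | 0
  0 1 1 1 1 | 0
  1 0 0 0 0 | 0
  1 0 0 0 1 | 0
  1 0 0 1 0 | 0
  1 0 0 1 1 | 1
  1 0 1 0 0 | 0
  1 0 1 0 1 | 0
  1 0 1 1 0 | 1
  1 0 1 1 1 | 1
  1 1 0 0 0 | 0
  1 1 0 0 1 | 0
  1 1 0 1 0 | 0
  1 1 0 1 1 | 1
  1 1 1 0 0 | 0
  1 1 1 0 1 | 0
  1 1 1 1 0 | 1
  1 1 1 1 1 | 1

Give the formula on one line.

(a & ((c | e) & (~a | d)))

  (c | e) = 01011111010111110101111101011111
  ~a = 11111111111111110000000000000000
  (~a | d) = 11111111111111110011001100110011
  ((c | e) & (~a | d)) = 01011111010111110001001100010011
  (a & ((c | e) & (~a | d))) = 00000000000000000001001100010011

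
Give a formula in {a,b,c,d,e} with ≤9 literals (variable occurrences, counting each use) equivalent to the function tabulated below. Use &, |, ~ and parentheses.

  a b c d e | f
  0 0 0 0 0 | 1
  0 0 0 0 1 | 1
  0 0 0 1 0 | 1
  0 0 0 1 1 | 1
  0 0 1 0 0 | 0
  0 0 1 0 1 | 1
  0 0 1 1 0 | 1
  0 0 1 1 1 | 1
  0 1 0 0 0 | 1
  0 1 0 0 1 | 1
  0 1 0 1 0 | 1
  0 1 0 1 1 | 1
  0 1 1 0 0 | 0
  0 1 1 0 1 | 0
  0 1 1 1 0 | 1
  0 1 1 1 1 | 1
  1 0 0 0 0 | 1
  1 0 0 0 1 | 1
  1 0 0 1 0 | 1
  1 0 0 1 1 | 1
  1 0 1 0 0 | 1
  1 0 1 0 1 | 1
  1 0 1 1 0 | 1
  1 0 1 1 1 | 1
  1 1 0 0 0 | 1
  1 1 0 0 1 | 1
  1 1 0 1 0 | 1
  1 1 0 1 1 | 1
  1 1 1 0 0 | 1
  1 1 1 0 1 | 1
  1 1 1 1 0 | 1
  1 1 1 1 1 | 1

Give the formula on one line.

((c & (a | d)) | (~c | (e & ~b)))

  (a | d) = 00110011001100111111111111111111
  (c & (a | d)) = 00000011000000110000111100001111
  ~c = 11110000111100001111000011110000
  ~b = 11111111000000001111111100000000
  (e & ~b) = 01010101000000000101010100000000
  (~c | (e & ~b)) = 11110101111100001111010111110000
  ((c & (a | d)) | (~c | (e & ~b))) = 11110111111100111111111111111111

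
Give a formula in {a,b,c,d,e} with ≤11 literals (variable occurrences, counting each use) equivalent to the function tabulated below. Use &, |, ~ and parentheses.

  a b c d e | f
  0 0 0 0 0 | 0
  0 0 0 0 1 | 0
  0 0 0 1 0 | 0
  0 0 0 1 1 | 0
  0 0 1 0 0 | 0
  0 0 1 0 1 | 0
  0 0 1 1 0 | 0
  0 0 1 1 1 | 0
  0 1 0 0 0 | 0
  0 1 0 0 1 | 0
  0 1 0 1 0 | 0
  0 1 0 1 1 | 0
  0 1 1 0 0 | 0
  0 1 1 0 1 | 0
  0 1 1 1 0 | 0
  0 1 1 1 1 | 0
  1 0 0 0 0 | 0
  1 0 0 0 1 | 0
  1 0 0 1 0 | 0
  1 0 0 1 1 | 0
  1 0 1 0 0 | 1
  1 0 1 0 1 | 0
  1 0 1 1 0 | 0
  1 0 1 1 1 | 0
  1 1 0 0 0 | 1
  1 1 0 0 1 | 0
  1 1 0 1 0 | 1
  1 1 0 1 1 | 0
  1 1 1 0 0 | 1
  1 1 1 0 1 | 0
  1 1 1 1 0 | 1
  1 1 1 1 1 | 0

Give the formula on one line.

  (b | c) = 00001111111111110000111111111111
  ((b | c) & a) = 00000000000000000000111111111111
  ~e = 10101010101010101010101010101010
  (((b | c) & a) & ~e) = 00000000000000000000101010101010
  ~d = 11001100110011001100110011001100
  ~b = 11111111000000001111111100000000
  (~b | c) = 11111111000011111111111100001111
  (~d & (~b | c)) = 11001100000011001100110000001100
  ((~d & (~b | c)) | b) = 11001100111111111100110011111111
  ~c = 11110000111100001111000011110000
  (((~d & (~b | c)) | b) | ~c) = 11111100111111111111110011111111
  ((((b | c) & a) & ~e) & (((~d & (~b | c)) | b) | ~c)) = 00000000000000000000100010101010

((((b | c) & a) & ~e) & (((~d & (~b | c)) | b) | ~c))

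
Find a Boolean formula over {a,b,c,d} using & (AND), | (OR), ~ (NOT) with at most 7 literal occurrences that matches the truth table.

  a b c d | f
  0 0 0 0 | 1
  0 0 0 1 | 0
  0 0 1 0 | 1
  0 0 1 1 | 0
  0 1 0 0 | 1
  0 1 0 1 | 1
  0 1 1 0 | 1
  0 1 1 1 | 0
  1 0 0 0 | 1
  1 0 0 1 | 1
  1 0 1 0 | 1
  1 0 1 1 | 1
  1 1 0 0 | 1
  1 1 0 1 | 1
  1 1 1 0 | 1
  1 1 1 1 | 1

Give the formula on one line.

((a | ~d) | (~c & b))

  ~d = 1010101010101010
  (a | ~d) = 1010101011111111
  ~c = 1100110011001100
  (~c & b) = 0000110000001100
  ((a | ~d) | (~c & b)) = 1010111011111111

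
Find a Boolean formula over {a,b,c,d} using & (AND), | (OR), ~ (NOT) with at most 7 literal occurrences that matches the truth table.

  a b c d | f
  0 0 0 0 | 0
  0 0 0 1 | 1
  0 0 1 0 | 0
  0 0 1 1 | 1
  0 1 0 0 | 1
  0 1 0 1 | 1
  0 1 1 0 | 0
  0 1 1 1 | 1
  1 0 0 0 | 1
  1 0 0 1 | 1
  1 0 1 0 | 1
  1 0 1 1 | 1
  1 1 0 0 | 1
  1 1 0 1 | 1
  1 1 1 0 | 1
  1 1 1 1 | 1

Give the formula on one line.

(d | (a | (b & ~c)))

  ~c = 1100110011001100
  (b & ~c) = 0000110000001100
  (a | (b & ~c)) = 0000110011111111
  (d | (a | (b & ~c))) = 0101110111111111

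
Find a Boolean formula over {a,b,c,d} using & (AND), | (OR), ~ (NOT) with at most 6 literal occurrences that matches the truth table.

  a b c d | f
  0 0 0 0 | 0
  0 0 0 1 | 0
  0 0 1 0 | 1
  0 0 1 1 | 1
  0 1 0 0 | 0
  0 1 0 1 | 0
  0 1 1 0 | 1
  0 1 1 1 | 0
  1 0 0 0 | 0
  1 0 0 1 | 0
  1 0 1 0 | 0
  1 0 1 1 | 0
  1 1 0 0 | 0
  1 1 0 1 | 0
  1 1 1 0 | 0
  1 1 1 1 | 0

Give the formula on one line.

  ~a = 1111111100000000
  (c & ~a) = 0011001100000000
  ~d = 1010101010101010
  ~c = 1100110011001100
  ~b = 1111000011110000
  (~b & c) = 0011000000110000
  (~c | (~b & c)) = 1111110011111100
  (~d | (~c | (~b & c))) = 1111111011111110
  ((c & ~a) & (~d | (~c | (~b & c)))) = 0011001000000000

((c & ~a) & (~d | (~c | (~b & c))))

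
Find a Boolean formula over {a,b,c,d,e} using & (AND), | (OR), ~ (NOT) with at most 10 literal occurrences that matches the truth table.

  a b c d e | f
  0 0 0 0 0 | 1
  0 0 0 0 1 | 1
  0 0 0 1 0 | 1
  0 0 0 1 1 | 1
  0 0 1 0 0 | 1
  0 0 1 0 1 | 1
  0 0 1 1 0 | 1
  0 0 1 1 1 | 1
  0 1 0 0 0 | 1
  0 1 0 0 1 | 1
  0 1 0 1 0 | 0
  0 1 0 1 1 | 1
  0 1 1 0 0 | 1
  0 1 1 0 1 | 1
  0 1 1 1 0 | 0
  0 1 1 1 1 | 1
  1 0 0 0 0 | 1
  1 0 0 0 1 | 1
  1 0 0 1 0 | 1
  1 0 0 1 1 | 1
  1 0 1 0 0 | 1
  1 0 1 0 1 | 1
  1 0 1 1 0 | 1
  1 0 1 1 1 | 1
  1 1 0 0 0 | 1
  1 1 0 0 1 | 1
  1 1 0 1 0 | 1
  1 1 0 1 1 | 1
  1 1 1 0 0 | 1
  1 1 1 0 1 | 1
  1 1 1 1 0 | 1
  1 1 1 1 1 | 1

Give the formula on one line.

(((a | ~d) | ~b) | ((e | a) & (c | e)))

  ~d = 11001100110011001100110011001100
  (a | ~d) = 11001100110011001111111111111111
  ~b = 11111111000000001111111100000000
  ((a | ~d) | ~b) = 11111111110011001111111111111111
  (e | a) = 01010101010101011111111111111111
  (c | e) = 01011111010111110101111101011111
  ((e | a) & (c | e)) = 01010101010101010101111101011111
  (((a | ~d) | ~b) | ((e | a) & (c | e))) = 11111111110111011111111111111111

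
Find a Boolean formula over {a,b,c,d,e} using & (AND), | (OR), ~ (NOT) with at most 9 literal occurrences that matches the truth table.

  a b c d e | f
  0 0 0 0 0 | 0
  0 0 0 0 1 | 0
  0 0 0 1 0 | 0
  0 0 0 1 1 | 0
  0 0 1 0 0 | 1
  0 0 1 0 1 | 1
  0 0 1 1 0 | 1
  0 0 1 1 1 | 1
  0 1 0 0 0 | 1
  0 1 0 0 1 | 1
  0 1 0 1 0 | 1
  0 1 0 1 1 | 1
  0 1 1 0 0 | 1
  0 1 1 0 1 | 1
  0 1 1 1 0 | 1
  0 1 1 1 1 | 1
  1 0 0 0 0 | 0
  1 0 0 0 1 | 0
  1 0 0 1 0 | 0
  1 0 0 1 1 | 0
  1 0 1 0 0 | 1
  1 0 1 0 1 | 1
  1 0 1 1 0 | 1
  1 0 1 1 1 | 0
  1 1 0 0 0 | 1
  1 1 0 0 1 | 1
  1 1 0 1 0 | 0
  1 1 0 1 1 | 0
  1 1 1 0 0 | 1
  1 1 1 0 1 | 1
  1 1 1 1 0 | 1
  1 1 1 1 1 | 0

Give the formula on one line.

  ~e = 10101010101010101010101010101010
  (c & ~e) = 00001010000010100000101000001010
  ~a = 11111111111111110000000000000000
  ~d = 11001100110011001100110011001100
  (~a | ~d) = 11111111111111111100110011001100
  ((c & ~e) | (~a | ~d)) = 11111111111111111100111011001110
  (b | c) = 00001111111111110000111111111111
  (((c & ~e) | (~a | ~d)) & (b | c)) = 00001111111111110000111011001110

(((c & ~e) | (~a | ~d)) & (b | c))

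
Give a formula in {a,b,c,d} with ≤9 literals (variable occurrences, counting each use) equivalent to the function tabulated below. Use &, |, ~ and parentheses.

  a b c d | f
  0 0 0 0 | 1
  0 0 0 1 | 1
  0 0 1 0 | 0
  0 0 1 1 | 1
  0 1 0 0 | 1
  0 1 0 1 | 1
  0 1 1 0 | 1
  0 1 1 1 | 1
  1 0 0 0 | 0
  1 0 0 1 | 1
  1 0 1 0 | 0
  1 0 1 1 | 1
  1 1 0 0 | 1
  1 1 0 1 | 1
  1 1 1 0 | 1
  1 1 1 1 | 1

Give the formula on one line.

(b | ((((((c | b) & d) & b) | ~a) & (a | ~c)) | d))

  (c | b) = 0011111100111111
  ((c | b) & d) = 0001010100010101
  (((c | b) & d) & b) = 0000010100000101
  ~a = 1111111100000000
  ((((c | b) & d) & b) | ~a) = 1111111100000101
  ~c = 1100110011001100
  (a | ~c) = 1100110011111111
  (((((c | b) & d) & b) | ~a) & (a | ~c)) = 1100110000000101
  ((((((c | b) & d) & b) | ~a) & (a | ~c)) | d) = 1101110101010101
  (b | ((((((c | b) & d) & b) | ~a) & (a | ~c)) | d)) = 1101111101011111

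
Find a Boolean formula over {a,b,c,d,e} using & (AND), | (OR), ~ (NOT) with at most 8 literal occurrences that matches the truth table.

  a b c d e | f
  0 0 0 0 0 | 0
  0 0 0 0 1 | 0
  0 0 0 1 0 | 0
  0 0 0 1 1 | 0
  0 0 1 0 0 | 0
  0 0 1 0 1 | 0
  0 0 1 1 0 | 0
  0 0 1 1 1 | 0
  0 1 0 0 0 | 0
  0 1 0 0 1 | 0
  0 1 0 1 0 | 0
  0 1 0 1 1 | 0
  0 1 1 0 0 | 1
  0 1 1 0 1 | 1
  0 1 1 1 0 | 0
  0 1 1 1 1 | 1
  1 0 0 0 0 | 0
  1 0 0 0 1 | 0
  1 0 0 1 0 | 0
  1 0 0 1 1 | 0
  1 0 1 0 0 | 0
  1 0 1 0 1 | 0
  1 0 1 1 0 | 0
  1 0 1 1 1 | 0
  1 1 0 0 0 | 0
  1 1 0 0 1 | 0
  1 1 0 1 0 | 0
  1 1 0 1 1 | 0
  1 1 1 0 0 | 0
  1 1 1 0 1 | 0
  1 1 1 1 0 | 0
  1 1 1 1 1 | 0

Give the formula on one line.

(((c & b) & ~a) & ((((d & ~b) | b) & ~d) | e))

  (c & b) = 00000000000011110000000000001111
  ~a = 11111111111111110000000000000000
  ((c & b) & ~a) = 00000000000011110000000000000000
  ~b = 11111111000000001111111100000000
  (d & ~b) = 00110011000000000011001100000000
  ((d & ~b) | b) = 00110011111111110011001111111111
  ~d = 11001100110011001100110011001100
  (((d & ~b) | b) & ~d) = 00000000110011000000000011001100
  ((((d & ~b) | b) & ~d) | e) = 01010101110111010101010111011101
  (((c & b) & ~a) & ((((d & ~b) | b) & ~d) | e)) = 00000000000011010000000000000000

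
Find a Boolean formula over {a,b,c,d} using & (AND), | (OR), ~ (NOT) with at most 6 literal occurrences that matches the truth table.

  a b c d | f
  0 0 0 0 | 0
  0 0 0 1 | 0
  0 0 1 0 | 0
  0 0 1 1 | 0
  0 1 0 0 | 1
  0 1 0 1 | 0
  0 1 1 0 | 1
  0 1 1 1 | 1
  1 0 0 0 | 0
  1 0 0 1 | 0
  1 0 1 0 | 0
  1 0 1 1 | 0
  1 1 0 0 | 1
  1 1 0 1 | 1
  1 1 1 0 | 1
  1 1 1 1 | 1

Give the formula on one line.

((~d & b) | (b & (d & (a | c))))

  ~d = 1010101010101010
  (~d & b) = 0000101000001010
  (a | c) = 0011001111111111
  (d & (a | c)) = 0001000101010101
  (b & (d & (a | c))) = 0000000100000101
  ((~d & b) | (b & (d & (a | c)))) = 0000101100001111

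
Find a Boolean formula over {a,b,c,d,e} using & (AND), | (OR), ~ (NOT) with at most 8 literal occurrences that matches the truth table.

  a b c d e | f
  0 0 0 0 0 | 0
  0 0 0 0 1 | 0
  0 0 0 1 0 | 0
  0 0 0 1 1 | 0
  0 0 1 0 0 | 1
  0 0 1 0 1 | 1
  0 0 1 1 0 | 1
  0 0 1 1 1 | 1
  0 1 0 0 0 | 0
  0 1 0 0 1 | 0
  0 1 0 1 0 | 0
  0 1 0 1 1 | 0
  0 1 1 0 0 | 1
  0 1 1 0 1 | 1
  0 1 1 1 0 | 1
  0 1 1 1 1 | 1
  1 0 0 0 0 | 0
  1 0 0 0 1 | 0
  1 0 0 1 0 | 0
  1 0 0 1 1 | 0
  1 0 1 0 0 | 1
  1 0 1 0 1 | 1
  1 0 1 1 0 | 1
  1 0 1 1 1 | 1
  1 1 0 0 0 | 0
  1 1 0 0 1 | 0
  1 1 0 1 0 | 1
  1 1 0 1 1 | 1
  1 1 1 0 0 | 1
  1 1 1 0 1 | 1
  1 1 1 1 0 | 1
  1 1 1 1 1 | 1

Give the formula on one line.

(c | ((a & (~d | b)) & (c | d)))

  ~d = 11001100110011001100110011001100
  (~d | b) = 11001100111111111100110011111111
  (a & (~d | b)) = 00000000000000001100110011111111
  (c | d) = 00111111001111110011111100111111
  ((a & (~d | b)) & (c | d)) = 00000000000000000000110000111111
  (c | ((a & (~d | b)) & (c | d))) = 00001111000011110000111100111111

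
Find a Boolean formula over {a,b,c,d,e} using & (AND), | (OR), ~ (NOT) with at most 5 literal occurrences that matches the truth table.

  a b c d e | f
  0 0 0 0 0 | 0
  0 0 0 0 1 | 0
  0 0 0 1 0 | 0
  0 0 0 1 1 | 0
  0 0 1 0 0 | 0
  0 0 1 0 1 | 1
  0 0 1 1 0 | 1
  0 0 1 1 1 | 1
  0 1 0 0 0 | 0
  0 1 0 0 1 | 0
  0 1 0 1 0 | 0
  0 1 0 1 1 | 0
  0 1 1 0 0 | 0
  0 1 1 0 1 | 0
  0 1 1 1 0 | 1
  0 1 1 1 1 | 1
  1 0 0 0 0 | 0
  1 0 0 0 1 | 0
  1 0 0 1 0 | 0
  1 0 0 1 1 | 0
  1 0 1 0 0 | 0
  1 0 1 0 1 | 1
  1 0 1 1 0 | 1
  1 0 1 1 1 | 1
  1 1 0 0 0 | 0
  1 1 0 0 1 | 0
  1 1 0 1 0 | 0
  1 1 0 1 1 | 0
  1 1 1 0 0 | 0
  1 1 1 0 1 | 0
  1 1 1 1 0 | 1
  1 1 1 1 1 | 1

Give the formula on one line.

  (c & d) = 00000011000000110000001100000011
  ~b = 11111111000000001111111100000000
  (~b & e) = 01010101000000000101010100000000
  (c & (~b & e)) = 00000101000000000000010100000000
  ((c & d) | (c & (~b & e))) = 00000111000000110000011100000011

((c & d) | (c & (~b & e)))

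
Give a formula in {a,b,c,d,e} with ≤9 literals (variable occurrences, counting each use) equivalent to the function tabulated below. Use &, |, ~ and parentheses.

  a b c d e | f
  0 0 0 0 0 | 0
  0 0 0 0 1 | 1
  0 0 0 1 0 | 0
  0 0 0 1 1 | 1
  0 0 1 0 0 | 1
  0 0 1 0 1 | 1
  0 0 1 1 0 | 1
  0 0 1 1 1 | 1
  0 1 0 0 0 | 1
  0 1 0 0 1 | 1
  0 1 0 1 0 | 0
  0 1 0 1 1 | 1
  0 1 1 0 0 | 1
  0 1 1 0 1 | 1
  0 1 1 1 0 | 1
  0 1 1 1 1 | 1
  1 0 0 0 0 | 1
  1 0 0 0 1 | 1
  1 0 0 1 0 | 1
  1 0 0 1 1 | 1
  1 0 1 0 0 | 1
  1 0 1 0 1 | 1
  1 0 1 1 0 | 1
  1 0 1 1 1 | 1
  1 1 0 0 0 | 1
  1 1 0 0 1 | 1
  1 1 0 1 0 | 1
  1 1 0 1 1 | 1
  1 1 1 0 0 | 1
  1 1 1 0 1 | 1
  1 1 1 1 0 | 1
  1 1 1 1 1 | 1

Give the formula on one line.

((a | (c | e)) | ((((e & b) | a) | ~d) & b))

  (c | e) = 01011111010111110101111101011111
  (a | (c | e)) = 01011111010111111111111111111111
  (e & b) = 00000000010101010000000001010101
  ((e & b) | a) = 00000000010101011111111111111111
  ~d = 11001100110011001100110011001100
  (((e & b) | a) | ~d) = 11001100110111011111111111111111
  ((((e & b) | a) | ~d) & b) = 00000000110111010000000011111111
  ((a | (c | e)) | ((((e & b) | a) | ~d) & b)) = 01011111110111111111111111111111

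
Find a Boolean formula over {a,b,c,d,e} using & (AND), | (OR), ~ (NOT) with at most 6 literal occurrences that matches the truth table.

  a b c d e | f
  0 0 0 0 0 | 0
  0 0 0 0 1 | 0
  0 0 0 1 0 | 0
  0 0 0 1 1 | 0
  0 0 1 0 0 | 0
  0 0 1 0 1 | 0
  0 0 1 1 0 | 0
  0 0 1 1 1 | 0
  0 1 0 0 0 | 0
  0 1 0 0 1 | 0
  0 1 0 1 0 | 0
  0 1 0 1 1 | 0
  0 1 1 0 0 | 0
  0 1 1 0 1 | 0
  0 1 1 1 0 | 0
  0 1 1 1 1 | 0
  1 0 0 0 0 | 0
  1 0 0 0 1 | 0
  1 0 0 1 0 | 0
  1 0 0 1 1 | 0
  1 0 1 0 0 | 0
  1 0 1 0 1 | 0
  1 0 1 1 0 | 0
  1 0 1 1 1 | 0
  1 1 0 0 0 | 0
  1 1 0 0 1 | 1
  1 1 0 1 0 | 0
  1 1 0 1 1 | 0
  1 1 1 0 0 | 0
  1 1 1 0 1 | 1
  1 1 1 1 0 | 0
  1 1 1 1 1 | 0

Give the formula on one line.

(e & (b & (~d & a)))

  ~d = 11001100110011001100110011001100
  (~d & a) = 00000000000000001100110011001100
  (b & (~d & a)) = 00000000000000000000000011001100
  (e & (b & (~d & a))) = 00000000000000000000000001000100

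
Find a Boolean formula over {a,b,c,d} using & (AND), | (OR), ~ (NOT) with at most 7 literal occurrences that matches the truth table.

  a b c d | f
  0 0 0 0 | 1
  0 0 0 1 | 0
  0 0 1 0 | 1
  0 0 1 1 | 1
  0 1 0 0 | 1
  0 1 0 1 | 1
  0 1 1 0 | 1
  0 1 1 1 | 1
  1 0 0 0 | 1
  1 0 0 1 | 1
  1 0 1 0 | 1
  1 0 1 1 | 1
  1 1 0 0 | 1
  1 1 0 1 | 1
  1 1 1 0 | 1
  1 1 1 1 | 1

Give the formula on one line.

((c | (~d | (~c & a))) | (c | b))

  ~d = 1010101010101010
  ~c = 1100110011001100
  (~c & a) = 0000000011001100
  (~d | (~c & a)) = 1010101011101110
  (c | (~d | (~c & a))) = 1011101111111111
  (c | b) = 0011111100111111
  ((c | (~d | (~c & a))) | (c | b)) = 1011111111111111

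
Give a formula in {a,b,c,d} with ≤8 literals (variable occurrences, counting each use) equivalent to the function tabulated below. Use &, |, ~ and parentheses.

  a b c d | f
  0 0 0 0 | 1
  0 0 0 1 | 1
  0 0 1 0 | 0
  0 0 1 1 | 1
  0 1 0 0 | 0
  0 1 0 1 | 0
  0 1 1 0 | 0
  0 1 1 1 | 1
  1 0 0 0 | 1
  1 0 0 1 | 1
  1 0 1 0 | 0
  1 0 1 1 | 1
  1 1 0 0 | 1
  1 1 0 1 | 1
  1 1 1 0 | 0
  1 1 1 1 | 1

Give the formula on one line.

((~c | d) & ((b & (c & (b | ~a))) | (a | ~b)))

  ~c = 1100110011001100
  (~c | d) = 1101110111011101
  ~a = 1111111100000000
  (b | ~a) = 1111111100001111
  (c & (b | ~a)) = 0011001100000011
  (b & (c & (b | ~a))) = 0000001100000011
  ~b = 1111000011110000
  (a | ~b) = 1111000011111111
  ((b & (c & (b | ~a))) | (a | ~b)) = 1111001111111111
  ((~c | d) & ((b & (c & (b | ~a))) | (a | ~b))) = 1101000111011101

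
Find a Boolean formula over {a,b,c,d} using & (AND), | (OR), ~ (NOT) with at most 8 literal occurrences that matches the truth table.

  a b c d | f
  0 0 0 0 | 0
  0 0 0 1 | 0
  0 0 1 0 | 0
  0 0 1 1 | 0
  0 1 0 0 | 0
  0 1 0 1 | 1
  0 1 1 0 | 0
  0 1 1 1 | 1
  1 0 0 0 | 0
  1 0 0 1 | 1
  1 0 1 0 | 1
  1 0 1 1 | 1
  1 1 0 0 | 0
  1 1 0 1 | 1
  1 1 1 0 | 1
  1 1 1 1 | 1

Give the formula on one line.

  (d | c) = 0111011101110111
  ((d | c) & a) = 0000000001110111
  ~c = 1100110011001100
  (~c | d) = 1101110111011101
  ((~c | d) & b) = 0000110100001101
  (((~c | d) & b) & d) = 0000010100000101
  (((d | c) & a) | (((~c | d) & b) & d)) = 0000010101110111

(((d | c) & a) | (((~c | d) & b) & d))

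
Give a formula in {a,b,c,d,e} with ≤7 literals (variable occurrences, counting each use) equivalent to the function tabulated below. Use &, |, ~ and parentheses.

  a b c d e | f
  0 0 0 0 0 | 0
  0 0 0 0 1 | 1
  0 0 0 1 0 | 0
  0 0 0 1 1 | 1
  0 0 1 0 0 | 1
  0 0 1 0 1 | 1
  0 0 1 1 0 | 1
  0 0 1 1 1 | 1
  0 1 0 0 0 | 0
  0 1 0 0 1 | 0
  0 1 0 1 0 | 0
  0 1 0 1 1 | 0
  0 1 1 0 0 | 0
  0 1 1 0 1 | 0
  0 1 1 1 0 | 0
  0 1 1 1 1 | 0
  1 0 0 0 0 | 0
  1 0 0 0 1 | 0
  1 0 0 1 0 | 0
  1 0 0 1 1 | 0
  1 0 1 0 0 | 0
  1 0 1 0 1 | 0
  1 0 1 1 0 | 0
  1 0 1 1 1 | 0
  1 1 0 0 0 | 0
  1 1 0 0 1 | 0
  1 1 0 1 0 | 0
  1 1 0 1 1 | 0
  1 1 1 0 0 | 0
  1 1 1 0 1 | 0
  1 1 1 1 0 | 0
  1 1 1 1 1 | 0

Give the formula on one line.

((~b & ~a) & ((~e & c) | e))

  ~b = 11111111000000001111111100000000
  ~a = 11111111111111110000000000000000
  (~b & ~a) = 11111111000000000000000000000000
  ~e = 10101010101010101010101010101010
  (~e & c) = 00001010000010100000101000001010
  ((~e & c) | e) = 01011111010111110101111101011111
  ((~b & ~a) & ((~e & c) | e)) = 01011111000000000000000000000000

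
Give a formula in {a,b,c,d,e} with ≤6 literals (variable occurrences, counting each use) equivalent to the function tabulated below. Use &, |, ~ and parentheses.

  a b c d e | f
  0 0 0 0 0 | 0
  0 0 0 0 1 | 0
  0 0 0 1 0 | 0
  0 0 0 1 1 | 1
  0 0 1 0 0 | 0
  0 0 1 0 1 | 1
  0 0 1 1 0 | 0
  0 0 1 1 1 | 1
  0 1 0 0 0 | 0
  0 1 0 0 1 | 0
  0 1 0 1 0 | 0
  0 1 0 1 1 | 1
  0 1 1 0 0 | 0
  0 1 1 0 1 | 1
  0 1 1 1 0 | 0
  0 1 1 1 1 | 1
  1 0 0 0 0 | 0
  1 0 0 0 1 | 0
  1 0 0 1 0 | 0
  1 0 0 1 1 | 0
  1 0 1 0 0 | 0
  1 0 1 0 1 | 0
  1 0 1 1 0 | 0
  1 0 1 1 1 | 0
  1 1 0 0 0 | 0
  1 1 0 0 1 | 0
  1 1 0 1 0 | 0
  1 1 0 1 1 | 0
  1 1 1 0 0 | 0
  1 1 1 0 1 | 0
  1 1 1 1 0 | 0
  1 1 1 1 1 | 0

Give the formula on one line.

((~a | ~e) & (e & ((d & e) | c)))

  ~a = 11111111111111110000000000000000
  ~e = 10101010101010101010101010101010
  (~a | ~e) = 11111111111111111010101010101010
  (d & e) = 00010001000100010001000100010001
  ((d & e) | c) = 00011111000111110001111100011111
  (e & ((d & e) | c)) = 00010101000101010001010100010101
  ((~a | ~e) & (e & ((d & e) | c))) = 00010101000101010000000000000000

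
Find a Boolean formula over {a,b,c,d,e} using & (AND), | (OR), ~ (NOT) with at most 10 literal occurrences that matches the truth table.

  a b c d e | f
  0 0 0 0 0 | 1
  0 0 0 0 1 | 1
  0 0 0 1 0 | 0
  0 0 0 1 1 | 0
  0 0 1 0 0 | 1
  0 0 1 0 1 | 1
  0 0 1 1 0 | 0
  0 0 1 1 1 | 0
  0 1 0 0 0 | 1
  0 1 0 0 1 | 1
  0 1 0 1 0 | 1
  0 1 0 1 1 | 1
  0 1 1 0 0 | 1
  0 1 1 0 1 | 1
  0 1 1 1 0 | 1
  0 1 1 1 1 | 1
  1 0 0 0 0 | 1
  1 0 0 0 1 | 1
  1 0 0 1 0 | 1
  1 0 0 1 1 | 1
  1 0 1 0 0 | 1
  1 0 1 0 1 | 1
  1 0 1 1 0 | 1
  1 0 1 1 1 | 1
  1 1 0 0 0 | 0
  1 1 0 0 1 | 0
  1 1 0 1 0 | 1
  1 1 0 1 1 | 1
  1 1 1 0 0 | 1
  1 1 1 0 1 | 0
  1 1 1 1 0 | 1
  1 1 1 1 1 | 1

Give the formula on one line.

  ~a = 11111111111111110000000000000000
  ~e = 10101010101010101010101010101010
  (~e & c) = 00001010000010100000101000001010
  (~a | (~e & c)) = 11111111111111110000101000001010
  ~b = 11111111000000001111111100000000
  (~b | d) = 11111111001100111111111100110011
  ((~a | (~e & c)) | (~b | d)) = 11111111111111111111111100111011
  ~d = 11001100110011001100110011001100
  (a | b) = 00000000111111111111111111111111
  (~d | (a | b)) = 11001100111111111111111111111111
  (((~a | (~e & c)) | (~b | d)) & (~d | (a | b))) = 11001100111111111111111100111011

(((~a | (~e & c)) | (~b | d)) & (~d | (a | b)))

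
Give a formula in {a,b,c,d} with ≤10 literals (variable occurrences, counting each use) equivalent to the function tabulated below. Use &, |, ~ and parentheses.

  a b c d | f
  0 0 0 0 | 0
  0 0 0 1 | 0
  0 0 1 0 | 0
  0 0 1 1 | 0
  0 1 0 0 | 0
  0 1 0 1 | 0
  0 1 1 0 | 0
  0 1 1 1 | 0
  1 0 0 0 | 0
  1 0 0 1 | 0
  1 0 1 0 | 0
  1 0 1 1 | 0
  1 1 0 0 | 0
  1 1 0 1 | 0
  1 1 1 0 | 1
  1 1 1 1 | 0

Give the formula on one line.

  (b & a) = 0000000000001111
  ~a = 1111111100000000
  (b & ~a) = 0000111100000000
  ~b = 1111000011110000
  ((b & ~a) | ~b) = 1111111111110000
  ~c = 1100110011001100
  ~d = 1010101010101010
  (~c | ~d) = 1110111011101110
  (b & (~c | ~d)) = 0000111000001110
  (((b & ~a) | ~b) | (b & (~c | ~d))) = 1111111111111110
  ((((b & ~a) | ~b) | (b & (~c | ~d))) & c) = 0011001100110010
  ((b & a) & ((((b & ~a) | ~b) | (b & (~c | ~d))) & c)) = 0000000000000010

((b & a) & ((((b & ~a) | ~b) | (b & (~c | ~d))) & c))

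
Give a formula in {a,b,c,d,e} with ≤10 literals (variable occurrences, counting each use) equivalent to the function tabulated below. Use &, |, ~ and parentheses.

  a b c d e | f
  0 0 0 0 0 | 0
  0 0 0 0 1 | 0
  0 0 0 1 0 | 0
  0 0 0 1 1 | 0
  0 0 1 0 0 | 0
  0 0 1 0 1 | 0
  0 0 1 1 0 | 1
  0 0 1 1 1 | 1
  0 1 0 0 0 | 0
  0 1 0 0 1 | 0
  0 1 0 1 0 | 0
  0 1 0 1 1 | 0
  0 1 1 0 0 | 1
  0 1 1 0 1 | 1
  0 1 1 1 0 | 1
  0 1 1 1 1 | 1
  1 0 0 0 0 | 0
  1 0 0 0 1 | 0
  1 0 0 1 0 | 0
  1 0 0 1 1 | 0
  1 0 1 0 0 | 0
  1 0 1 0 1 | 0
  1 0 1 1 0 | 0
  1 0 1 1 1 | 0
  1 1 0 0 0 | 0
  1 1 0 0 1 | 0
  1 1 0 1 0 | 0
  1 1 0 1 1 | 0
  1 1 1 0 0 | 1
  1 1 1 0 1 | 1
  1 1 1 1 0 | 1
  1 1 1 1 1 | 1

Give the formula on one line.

((d | b) & ((~a | (((~a & ~c) | c) & b)) & c))

  (d | b) = 00110011111111110011001111111111
  ~a = 11111111111111110000000000000000
  ~c = 11110000111100001111000011110000
  (~a & ~c) = 11110000111100000000000000000000
  ((~a & ~c) | c) = 11111111111111110000111100001111
  (((~a & ~c) | c) & b) = 00000000111111110000000000001111
  (~a | (((~a & ~c) | c) & b)) = 11111111111111110000000000001111
  ((~a | (((~a & ~c) | c) & b)) & c) = 00001111000011110000000000001111
  ((d | b) & ((~a | (((~a & ~c) | c) & b)) & c)) = 00000011000011110000000000001111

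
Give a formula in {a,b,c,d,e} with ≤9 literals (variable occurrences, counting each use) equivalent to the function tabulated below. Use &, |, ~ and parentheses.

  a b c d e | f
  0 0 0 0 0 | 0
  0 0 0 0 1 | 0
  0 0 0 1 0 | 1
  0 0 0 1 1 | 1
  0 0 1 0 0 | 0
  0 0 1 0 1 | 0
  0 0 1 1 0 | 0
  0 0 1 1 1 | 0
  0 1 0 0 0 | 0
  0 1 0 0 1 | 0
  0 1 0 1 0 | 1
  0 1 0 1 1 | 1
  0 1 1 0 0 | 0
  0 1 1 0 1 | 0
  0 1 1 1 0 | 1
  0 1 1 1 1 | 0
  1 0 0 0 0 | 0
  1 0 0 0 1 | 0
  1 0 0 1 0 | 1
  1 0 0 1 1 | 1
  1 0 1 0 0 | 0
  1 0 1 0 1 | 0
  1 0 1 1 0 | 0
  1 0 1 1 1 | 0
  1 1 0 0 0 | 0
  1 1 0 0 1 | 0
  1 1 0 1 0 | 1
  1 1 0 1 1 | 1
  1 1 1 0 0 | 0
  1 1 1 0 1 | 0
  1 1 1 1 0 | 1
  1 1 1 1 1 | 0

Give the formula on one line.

  ~c = 11110000111100001111000011110000
  ~e = 10101010101010101010101010101010
  (~e & b) = 00000000101010100000000010101010
  (c & (~e & b)) = 00000000000010100000000000001010
  ~d = 11001100110011001100110011001100
  (e & ~d) = 01000100010001000100010001000100
  ((c & (~e & b)) | (e & ~d)) = 01000100010011100100010001001110
  (~c | ((c & (~e & b)) | (e & ~d))) = 11110100111111101111010011111110
  (d & (~c | ((c & (~e & b)) | (e & ~d)))) = 00110000001100100011000000110010

(d & (~c | ((c & (~e & b)) | (e & ~d))))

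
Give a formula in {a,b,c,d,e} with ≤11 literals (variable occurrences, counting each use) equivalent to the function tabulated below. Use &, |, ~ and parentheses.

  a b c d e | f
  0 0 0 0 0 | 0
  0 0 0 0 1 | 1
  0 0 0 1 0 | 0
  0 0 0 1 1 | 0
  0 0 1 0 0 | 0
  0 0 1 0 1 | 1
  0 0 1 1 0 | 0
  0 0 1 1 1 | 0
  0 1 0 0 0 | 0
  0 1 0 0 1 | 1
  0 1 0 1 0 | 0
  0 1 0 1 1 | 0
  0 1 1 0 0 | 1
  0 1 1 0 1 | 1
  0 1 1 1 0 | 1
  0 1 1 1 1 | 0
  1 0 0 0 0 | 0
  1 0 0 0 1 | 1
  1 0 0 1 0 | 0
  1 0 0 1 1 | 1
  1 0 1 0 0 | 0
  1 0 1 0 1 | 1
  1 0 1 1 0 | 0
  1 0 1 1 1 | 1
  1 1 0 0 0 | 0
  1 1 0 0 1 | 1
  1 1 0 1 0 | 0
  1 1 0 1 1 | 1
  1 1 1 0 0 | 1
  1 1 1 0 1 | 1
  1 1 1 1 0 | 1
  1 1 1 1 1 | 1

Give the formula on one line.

  (c | e) = 01011111010111110101111101011111
  ((c | e) & b) = 00000000010111110000000001011111
  (e | ((c | e) & b)) = 01010101010111110101010101011111
  ~d = 11001100110011001100110011001100
  ~e = 10101010101010101010101010101010
  (c & ~e) = 00001010000010100000101000001010
  (~d | (c & ~e)) = 11001110110011101100111011001110
  (a | (~d | (c & ~e))) = 11001110110011101111111111111111
  ((e | ((c | e) & b)) & (a | (~d | (c & ~e)))) = 01000100010011100101010101011111

((e | ((c | e) & b)) & (a | (~d | (c & ~e))))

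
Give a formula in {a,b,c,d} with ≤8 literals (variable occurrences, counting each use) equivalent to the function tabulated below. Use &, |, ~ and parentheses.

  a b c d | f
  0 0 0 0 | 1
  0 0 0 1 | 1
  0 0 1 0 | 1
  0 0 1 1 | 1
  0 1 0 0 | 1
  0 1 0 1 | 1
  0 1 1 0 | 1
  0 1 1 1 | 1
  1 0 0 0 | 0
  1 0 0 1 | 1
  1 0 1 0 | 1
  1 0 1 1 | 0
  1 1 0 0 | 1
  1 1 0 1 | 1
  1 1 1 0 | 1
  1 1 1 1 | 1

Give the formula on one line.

((~a | b) | ((a & (~c & d)) | (~d & c)))

  ~a = 1111111100000000
  (~a | b) = 1111111100001111
  ~c = 1100110011001100
  (~c & d) = 0100010001000100
  (a & (~c & d)) = 0000000001000100
  ~d = 1010101010101010
  (~d & c) = 0010001000100010
  ((a & (~c & d)) | (~d & c)) = 0010001001100110
  ((~a | b) | ((a & (~c & d)) | (~d & c))) = 1111111101101111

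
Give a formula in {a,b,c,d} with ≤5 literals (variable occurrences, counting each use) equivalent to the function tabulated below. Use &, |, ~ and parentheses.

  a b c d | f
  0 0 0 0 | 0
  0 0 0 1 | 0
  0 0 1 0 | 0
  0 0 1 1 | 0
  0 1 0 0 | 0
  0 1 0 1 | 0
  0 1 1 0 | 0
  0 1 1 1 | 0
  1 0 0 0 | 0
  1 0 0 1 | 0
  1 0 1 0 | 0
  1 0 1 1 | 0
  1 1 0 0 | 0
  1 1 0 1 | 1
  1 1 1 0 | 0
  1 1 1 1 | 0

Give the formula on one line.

  ~a = 1111111100000000
  (~a | b) = 1111111100001111
  ~c = 1100110011001100
  (~c & a) = 0000000011001100
  ((~a | b) & (~c & a)) = 0000000000001100
  (((~a | b) & (~c & a)) & d) = 0000000000000100

(((~a | b) & (~c & a)) & d)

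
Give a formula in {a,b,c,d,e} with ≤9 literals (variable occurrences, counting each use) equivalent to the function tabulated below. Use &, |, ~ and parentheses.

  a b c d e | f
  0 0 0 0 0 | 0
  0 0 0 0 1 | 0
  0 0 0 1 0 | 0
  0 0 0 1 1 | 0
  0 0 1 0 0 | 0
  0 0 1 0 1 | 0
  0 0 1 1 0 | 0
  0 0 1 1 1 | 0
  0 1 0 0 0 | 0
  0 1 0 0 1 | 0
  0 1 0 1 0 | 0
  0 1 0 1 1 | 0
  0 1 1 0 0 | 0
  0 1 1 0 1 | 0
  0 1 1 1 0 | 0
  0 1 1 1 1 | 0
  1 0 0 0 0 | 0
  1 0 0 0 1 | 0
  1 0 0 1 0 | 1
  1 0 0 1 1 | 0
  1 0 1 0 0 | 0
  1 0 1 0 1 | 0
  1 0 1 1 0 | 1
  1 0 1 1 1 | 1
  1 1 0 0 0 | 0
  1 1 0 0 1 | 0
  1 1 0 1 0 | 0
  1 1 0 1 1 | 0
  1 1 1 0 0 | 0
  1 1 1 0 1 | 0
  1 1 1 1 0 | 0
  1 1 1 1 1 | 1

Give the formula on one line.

((c | (~b & ~e)) & ((e | (~b | ~a)) & (a & d)))

  ~b = 11111111000000001111111100000000
  ~e = 10101010101010101010101010101010
  (~b & ~e) = 10101010000000001010101000000000
  (c | (~b & ~e)) = 10101111000011111010111100001111
  ~a = 11111111111111110000000000000000
  (~b | ~a) = 11111111111111111111111100000000
  (e | (~b | ~a)) = 11111111111111111111111101010101
  (a & d) = 00000000000000000011001100110011
  ((e | (~b | ~a)) & (a & d)) = 00000000000000000011001100010001
  ((c | (~b & ~e)) & ((e | (~b | ~a)) & (a & d))) = 00000000000000000010001100000001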